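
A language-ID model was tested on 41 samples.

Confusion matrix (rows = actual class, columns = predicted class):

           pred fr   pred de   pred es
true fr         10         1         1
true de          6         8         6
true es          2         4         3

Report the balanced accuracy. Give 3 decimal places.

Balanced accuracy = mean of per-class recall.
  fr: recall = 10/12 = 0.8333
  de: recall = 8/20 = 0.4000
  es: recall = 3/9 = 0.3333
Mean = (0.8333 + 0.4000 + 0.3333) / 3 = 0.522

0.522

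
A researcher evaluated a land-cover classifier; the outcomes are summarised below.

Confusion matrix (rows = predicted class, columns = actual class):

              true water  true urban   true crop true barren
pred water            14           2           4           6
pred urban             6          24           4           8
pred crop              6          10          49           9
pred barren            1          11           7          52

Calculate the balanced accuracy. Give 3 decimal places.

0.622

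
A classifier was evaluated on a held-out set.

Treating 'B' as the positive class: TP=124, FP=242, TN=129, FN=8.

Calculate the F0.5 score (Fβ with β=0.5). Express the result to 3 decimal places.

0.388

Fβ = (1+β²)·TP / ((1+β²)·TP + β²·FN + FP), with β²=1/4
= 1.25·124 / (1.25·124 + 0.25·8 + 242) = 0.388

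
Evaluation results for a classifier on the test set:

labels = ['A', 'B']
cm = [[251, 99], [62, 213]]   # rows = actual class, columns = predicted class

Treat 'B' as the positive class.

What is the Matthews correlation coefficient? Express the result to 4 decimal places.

0.4881

MCC = (TP·TN − FP·FN) / √((TP+FP)(TP+FN)(TN+FP)(TN+FN))
Numerator = 213·251 − 99·62 = 47325
Denominator = √(312·275·350·313) = √9399390000 = 96950.4513
MCC = 47325 / 96950.4513 = 0.4881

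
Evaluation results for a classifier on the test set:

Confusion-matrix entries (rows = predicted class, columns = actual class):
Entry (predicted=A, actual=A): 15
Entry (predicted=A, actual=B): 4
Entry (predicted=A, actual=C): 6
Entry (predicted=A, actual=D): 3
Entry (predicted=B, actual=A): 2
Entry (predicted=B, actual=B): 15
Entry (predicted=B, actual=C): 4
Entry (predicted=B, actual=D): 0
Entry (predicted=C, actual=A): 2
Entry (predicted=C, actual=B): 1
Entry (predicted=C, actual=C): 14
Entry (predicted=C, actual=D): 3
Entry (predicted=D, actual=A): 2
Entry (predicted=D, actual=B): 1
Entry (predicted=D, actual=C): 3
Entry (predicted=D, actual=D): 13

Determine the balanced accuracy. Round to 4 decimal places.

0.6578

Balanced accuracy = mean of per-class recall.
  A: recall = 15/21 = 0.71429
  B: recall = 15/21 = 0.71429
  C: recall = 14/27 = 0.51852
  D: recall = 13/19 = 0.68421
Mean = (0.71429 + 0.71429 + 0.51852 + 0.68421) / 4 = 0.6578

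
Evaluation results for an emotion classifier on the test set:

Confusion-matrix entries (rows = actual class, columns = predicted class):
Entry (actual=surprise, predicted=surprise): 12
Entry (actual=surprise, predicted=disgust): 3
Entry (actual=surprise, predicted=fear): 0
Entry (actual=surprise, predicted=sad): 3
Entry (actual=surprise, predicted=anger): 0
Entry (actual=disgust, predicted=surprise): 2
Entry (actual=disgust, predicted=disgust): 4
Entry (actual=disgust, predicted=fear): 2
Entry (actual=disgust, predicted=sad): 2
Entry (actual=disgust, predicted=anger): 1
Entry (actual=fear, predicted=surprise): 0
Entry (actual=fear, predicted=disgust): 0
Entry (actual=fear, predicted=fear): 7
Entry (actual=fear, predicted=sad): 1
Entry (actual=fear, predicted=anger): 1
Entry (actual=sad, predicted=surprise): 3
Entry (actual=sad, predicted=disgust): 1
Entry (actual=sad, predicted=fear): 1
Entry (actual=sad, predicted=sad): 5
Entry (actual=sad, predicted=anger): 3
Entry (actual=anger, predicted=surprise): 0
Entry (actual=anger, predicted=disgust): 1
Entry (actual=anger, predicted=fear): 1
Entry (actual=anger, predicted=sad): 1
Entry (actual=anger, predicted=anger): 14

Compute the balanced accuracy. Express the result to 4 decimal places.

0.6032

Balanced accuracy = mean of per-class recall.
  surprise: recall = 12/18 = 0.66667
  disgust: recall = 4/11 = 0.36364
  fear: recall = 7/9 = 0.77778
  sad: recall = 5/13 = 0.38462
  anger: recall = 14/17 = 0.82353
Mean = (0.66667 + 0.36364 + 0.77778 + 0.38462 + 0.82353) / 5 = 0.6032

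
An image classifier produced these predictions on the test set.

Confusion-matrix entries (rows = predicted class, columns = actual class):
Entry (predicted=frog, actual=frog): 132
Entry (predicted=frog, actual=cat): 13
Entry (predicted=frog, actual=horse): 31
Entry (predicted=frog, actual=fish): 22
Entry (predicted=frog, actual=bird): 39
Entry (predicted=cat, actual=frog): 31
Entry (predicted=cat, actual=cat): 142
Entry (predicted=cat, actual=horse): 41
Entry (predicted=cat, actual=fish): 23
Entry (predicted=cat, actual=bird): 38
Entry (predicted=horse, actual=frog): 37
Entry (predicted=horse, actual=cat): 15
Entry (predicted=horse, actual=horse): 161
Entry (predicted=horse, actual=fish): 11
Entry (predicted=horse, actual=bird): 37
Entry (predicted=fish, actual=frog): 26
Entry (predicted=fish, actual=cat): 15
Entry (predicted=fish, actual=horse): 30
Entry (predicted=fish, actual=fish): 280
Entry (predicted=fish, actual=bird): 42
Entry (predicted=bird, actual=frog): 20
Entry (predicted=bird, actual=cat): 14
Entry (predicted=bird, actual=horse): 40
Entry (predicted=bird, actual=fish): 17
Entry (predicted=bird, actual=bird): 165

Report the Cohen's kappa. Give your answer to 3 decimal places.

0.521

Observed agreement pₒ = trace/N = 880/1422 = 0.6188
Expected agreement pₑ = Σ (rowᵢ·colᵢ)/N² = (246·237 + 199·275 + 303·261 + 353·393 + 321·256)/1422² = 0.2043
κ = (pₒ − pₑ)/(1 − pₑ) = (0.6188 − 0.2043)/(1 − 0.2043) = 0.521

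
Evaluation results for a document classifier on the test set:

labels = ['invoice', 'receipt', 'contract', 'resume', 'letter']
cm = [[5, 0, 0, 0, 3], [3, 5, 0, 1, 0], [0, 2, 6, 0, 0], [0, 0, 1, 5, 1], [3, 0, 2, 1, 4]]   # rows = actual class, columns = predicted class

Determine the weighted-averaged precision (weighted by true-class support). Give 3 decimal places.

Per-class precision (TP/(TP+FP)):
  invoice: TP=5, FP=3+0+0+3=6 → 5/11 = 0.4545
  receipt: TP=5, FP=0+2+0+0=2 → 5/7 = 0.7143
  contract: TP=6, FP=0+0+1+2=3 → 6/9 = 0.6667
  resume: TP=5, FP=0+1+0+1=2 → 5/7 = 0.7143
  letter: TP=4, FP=3+0+0+1=4 → 4/8 = 0.5000
Weighted-precision = Σ (supportᵢ/N)·precisionᵢ with N=42: (8/42)·0.4545 + (9/42)·0.7143 + (8/42)·0.6667 + (7/42)·0.7143 + (10/42)·0.5000 = 0.605

0.605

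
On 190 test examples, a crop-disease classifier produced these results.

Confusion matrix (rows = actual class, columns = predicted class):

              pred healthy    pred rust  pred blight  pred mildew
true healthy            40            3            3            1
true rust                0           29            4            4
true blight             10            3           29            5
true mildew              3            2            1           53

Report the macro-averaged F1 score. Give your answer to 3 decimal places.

Per-class F1 score (2·TP/(2·TP+FP+FN)):
  healthy: TP=40, FP=0+10+3=13, FN=3+3+1=7 → 80/100 = 0.8000
  rust: TP=29, FP=3+3+2=8, FN=0+4+4=8 → 58/74 = 0.7838
  blight: TP=29, FP=3+4+1=8, FN=10+3+5=18 → 58/84 = 0.6905
  mildew: TP=53, FP=1+4+5=10, FN=3+2+1=6 → 106/122 = 0.8689
Macro-F1 score = mean = (0.8000 + 0.7838 + 0.6905 + 0.8689) / 4 = 0.786

0.786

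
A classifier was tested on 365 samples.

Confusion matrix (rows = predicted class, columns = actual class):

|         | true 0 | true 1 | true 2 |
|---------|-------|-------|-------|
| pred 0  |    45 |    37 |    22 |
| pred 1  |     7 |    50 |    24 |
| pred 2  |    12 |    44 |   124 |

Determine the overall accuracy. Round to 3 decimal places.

0.600

Accuracy = trace / total = (45+50+124=219) / 365 = 219/365 = 0.600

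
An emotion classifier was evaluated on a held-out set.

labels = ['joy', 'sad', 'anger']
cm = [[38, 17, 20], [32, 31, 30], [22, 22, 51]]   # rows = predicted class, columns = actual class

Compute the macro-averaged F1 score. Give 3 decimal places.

Per-class F1 score (2·TP/(2·TP+FP+FN)):
  joy: TP=38, FP=17+20=37, FN=32+22=54 → 76/167 = 0.4551
  sad: TP=31, FP=32+30=62, FN=17+22=39 → 62/163 = 0.3804
  anger: TP=51, FP=22+22=44, FN=20+30=50 → 102/196 = 0.5204
Macro-F1 score = mean = (0.4551 + 0.3804 + 0.5204) / 3 = 0.452

0.452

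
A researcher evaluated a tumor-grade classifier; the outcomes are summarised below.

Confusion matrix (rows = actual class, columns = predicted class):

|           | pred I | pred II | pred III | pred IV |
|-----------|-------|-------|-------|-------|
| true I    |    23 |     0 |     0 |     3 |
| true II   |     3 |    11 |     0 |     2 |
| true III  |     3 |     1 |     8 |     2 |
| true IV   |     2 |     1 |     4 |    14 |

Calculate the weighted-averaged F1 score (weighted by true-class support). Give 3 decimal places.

0.724

Per-class F1 score (2·TP/(2·TP+FP+FN)):
  I: TP=23, FP=3+3+2=8, FN=0+0+3=3 → 46/57 = 0.8070
  II: TP=11, FP=0+1+1=2, FN=3+0+2=5 → 22/29 = 0.7586
  III: TP=8, FP=0+0+4=4, FN=3+1+2=6 → 16/26 = 0.6154
  IV: TP=14, FP=3+2+2=7, FN=2+1+4=7 → 28/42 = 0.6667
Weighted-F1 score = Σ (supportᵢ/N)·F1 scoreᵢ with N=77: (26/77)·0.8070 + (16/77)·0.7586 + (14/77)·0.6154 + (21/77)·0.6667 = 0.724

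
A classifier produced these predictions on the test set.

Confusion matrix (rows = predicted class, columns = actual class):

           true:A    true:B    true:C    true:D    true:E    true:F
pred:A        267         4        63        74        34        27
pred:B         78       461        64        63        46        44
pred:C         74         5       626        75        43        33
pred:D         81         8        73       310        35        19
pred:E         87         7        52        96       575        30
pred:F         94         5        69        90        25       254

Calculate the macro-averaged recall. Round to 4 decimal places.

0.6357

Per-class recall (TP/(TP+FN)):
  A: TP=267, FN=78+74+81+87+94=414 → 267/681 = 0.39207
  B: TP=461, FN=4+5+8+7+5=29 → 461/490 = 0.94082
  C: TP=626, FN=63+64+73+52+69=321 → 626/947 = 0.66103
  D: TP=310, FN=74+63+75+96+90=398 → 310/708 = 0.43785
  E: TP=575, FN=34+46+43+35+25=183 → 575/758 = 0.75858
  F: TP=254, FN=27+44+33+19+30=153 → 254/407 = 0.62408
Macro-recall = mean = (0.39207 + 0.94082 + 0.66103 + 0.43785 + 0.75858 + 0.62408) / 6 = 0.6357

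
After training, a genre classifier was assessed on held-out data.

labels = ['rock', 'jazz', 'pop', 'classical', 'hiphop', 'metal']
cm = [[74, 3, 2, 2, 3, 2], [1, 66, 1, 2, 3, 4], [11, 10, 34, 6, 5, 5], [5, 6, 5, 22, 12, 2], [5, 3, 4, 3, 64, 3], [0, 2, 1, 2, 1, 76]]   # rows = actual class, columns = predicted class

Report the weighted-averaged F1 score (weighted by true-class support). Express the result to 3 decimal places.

0.735

Per-class F1 score (2·TP/(2·TP+FP+FN)):
  rock: TP=74, FP=1+11+5+5+0=22, FN=3+2+2+3+2=12 → 148/182 = 0.8132
  jazz: TP=66, FP=3+10+6+3+2=24, FN=1+1+2+3+4=11 → 132/167 = 0.7904
  pop: TP=34, FP=2+1+5+4+1=13, FN=11+10+6+5+5=37 → 68/118 = 0.5763
  classical: TP=22, FP=2+2+6+3+2=15, FN=5+6+5+12+2=30 → 44/89 = 0.4944
  hiphop: TP=64, FP=3+3+5+12+1=24, FN=5+3+4+3+3=18 → 128/170 = 0.7529
  metal: TP=76, FP=2+4+5+2+3=16, FN=0+2+1+2+1=6 → 152/174 = 0.8736
Weighted-F1 score = Σ (supportᵢ/N)·F1 scoreᵢ with N=450: (86/450)·0.8132 + (77/450)·0.7904 + (71/450)·0.5763 + (52/450)·0.4944 + (82/450)·0.7529 + (82/450)·0.8736 = 0.735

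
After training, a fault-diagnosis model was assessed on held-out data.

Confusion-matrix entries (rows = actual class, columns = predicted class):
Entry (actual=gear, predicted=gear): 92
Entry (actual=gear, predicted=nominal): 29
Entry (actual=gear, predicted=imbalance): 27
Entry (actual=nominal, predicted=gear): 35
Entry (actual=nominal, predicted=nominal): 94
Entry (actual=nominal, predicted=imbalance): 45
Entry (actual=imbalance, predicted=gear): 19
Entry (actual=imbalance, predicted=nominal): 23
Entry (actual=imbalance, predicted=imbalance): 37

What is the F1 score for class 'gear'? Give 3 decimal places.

0.626

Treat 'gear' as positive and all other classes as negative.
F1 score = 2·TP/(2·TP+FP+FN).
gear: TP=92, FP=35+19=54, FN=29+27=56 → 184/294 = 0.6259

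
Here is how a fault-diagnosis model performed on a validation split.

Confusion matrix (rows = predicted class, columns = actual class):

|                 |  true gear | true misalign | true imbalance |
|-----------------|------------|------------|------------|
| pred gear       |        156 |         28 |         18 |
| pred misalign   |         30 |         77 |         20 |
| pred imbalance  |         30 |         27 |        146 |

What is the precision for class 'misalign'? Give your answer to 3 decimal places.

Take TP from the diagonal, FP from the rest of the 'misalign' prediction marginal, FN from the rest of the 'misalign' actual marginal.
precision = TP/(TP+FP).
misalign: TP=77, FP=30+20=50 → 77/127 = 0.6063

0.606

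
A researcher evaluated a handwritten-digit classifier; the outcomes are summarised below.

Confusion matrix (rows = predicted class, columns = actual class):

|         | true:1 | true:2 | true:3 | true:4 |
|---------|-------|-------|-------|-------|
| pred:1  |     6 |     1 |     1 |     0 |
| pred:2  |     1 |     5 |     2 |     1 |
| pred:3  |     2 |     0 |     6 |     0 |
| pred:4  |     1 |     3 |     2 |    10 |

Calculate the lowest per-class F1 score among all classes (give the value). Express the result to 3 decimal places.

Per-class F1 score (2·TP/(2·TP+FP+FN)):
  1: TP=6, FP=1+1+0=2, FN=1+2+1=4 → 12/18 = 0.6667
  2: TP=5, FP=1+2+1=4, FN=1+0+3=4 → 10/18 = 0.5556
  3: TP=6, FP=2+0+0=2, FN=1+2+2=5 → 12/19 = 0.6316
  4: TP=10, FP=1+3+2=6, FN=0+1+0=1 → 20/27 = 0.7407
Lowest is class '2' with F1 score = 0.556.

0.556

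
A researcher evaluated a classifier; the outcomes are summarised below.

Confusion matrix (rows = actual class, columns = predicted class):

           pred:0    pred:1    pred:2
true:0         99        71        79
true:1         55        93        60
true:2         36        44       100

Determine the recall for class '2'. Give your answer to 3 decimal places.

0.556

Take TP from the diagonal, FP from the rest of the '2' prediction marginal, FN from the rest of the '2' actual marginal.
recall = TP/(TP+FN).
2: TP=100, FN=36+44=80 → 100/180 = 0.5556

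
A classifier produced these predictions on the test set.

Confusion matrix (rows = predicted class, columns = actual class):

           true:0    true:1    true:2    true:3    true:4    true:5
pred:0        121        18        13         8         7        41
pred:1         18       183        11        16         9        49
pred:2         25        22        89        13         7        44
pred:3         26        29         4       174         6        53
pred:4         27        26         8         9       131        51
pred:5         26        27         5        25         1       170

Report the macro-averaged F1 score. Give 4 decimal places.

0.5819

Per-class F1 score (2·TP/(2·TP+FP+FN)):
  0: TP=121, FP=18+13+8+7+41=87, FN=18+25+26+27+26=122 → 242/451 = 0.53659
  1: TP=183, FP=18+11+16+9+49=103, FN=18+22+29+26+27=122 → 366/591 = 0.61929
  2: TP=89, FP=25+22+13+7+44=111, FN=13+11+4+8+5=41 → 178/330 = 0.53939
  3: TP=174, FP=26+29+4+6+53=118, FN=8+16+13+9+25=71 → 348/537 = 0.64804
  4: TP=131, FP=27+26+8+9+51=121, FN=7+9+7+6+1=30 → 262/413 = 0.63438
  5: TP=170, FP=26+27+5+25+1=84, FN=41+49+44+53+51=238 → 340/662 = 0.51360
Macro-F1 score = mean = (0.53659 + 0.61929 + 0.53939 + 0.64804 + 0.63438 + 0.51360) / 6 = 0.5819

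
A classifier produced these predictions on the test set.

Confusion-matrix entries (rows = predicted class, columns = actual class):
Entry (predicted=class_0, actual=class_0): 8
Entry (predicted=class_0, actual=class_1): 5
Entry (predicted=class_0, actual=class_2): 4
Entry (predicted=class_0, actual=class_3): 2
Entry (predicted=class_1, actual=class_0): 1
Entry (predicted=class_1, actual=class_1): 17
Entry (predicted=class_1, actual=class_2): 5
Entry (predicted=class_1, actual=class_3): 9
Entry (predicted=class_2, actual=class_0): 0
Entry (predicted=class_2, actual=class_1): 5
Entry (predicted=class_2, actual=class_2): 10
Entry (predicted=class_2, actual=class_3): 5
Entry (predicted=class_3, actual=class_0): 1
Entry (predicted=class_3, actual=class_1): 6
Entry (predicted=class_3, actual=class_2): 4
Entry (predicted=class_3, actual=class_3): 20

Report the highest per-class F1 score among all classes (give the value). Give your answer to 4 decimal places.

Per-class F1 score (2·TP/(2·TP+FP+FN)):
  class_0: TP=8, FP=5+4+2=11, FN=1+0+1=2 → 16/29 = 0.55172
  class_1: TP=17, FP=1+5+9=15, FN=5+5+6=16 → 34/65 = 0.52308
  class_2: TP=10, FP=0+5+5=10, FN=4+5+4=13 → 20/43 = 0.46512
  class_3: TP=20, FP=1+6+4=11, FN=2+9+5=16 → 40/67 = 0.59701
Highest is class 'class_3' with F1 score = 0.5970.

0.5970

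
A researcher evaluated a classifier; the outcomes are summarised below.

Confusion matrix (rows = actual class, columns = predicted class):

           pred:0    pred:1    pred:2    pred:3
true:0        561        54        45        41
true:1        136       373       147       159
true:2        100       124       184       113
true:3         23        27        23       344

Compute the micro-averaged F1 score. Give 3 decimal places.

Micro-averaging pools counts across classes: ΣTP=1462, ΣFP=992, ΣFN=992.
Micro-F1 score = 2·TP/(2·TP+FP+FN) on pooled counts = 0.596 (equals overall accuracy in single-label multiclass).

0.596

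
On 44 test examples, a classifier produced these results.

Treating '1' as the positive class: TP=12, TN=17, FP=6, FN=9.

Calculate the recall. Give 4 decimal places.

0.5714

Recall = TP/(TP+FN) = 12/(12+9) = 12/21 = 0.5714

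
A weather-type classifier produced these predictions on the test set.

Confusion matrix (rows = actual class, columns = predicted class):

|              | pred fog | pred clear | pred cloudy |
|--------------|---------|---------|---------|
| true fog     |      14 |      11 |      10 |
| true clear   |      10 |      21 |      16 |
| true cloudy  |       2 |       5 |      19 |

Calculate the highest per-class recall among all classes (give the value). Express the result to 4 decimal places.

0.7308

Per-class recall (TP/(TP+FN)):
  fog: TP=14, FN=11+10=21 → 14/35 = 0.40000
  clear: TP=21, FN=10+16=26 → 21/47 = 0.44681
  cloudy: TP=19, FN=2+5=7 → 19/26 = 0.73077
Highest is class 'cloudy' with recall = 0.7308.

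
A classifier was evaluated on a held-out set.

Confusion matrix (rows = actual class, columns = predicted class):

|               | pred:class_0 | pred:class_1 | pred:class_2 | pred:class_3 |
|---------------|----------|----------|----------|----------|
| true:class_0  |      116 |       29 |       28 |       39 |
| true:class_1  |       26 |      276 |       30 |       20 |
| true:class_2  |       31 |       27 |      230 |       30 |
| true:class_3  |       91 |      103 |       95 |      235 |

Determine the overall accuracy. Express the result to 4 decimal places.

Accuracy = trace / total = (116+276+230+235=857) / 1406 = 857/1406 = 0.6095

0.6095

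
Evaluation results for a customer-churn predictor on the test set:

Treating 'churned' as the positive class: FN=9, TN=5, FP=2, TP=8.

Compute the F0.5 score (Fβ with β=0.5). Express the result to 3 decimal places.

0.702

Fβ = (1+β²)·TP / ((1+β²)·TP + β²·FN + FP), with β²=1/4
= 1.25·8 / (1.25·8 + 0.25·9 + 2) = 0.702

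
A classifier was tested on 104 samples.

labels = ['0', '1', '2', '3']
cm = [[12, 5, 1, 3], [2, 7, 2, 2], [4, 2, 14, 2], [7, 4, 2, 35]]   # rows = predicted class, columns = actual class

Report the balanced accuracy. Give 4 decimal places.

0.6098

Balanced accuracy = mean of per-class recall.
  0: recall = 12/25 = 0.48000
  1: recall = 7/18 = 0.38889
  2: recall = 14/19 = 0.73684
  3: recall = 35/42 = 0.83333
Mean = (0.48000 + 0.38889 + 0.73684 + 0.83333) / 4 = 0.6098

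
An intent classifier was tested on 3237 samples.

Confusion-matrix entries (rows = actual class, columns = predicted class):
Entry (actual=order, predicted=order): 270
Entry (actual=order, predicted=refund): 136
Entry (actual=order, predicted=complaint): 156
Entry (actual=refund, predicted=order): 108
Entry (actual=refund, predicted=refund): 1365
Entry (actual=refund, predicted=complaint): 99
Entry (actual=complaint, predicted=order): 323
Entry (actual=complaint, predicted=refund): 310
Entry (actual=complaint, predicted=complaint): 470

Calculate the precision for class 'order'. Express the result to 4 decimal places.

0.3852

One-vs-rest for 'order': TP = diagonal; FP = other classes predicted 'order'; FN = 'order' predicted as other.
precision = TP/(TP+FP).
order: TP=270, FP=108+323=431 → 270/701 = 0.38516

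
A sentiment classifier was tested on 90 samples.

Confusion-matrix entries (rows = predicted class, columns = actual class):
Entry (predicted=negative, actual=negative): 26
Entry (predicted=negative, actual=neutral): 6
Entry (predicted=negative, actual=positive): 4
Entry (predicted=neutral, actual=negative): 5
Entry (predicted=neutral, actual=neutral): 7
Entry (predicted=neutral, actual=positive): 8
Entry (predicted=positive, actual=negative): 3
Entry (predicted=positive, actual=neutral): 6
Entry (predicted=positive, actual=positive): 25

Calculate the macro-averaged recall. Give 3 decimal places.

Per-class recall (TP/(TP+FN)):
  negative: TP=26, FN=5+3=8 → 26/34 = 0.7647
  neutral: TP=7, FN=6+6=12 → 7/19 = 0.3684
  positive: TP=25, FN=4+8=12 → 25/37 = 0.6757
Macro-recall = mean = (0.7647 + 0.3684 + 0.6757) / 3 = 0.603

0.603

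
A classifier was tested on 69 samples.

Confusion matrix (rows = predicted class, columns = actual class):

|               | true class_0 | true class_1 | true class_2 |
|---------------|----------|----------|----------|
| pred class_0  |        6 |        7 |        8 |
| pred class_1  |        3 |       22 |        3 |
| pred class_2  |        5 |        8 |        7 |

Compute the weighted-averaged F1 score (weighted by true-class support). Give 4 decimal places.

Per-class F1 score (2·TP/(2·TP+FP+FN)):
  class_0: TP=6, FP=7+8=15, FN=3+5=8 → 12/35 = 0.34286
  class_1: TP=22, FP=3+3=6, FN=7+8=15 → 44/65 = 0.67692
  class_2: TP=7, FP=5+8=13, FN=8+3=11 → 14/38 = 0.36842
Weighted-F1 score = Σ (supportᵢ/N)·F1 scoreᵢ with N=69: (14/69)·0.34286 + (37/69)·0.67692 + (18/69)·0.36842 = 0.5287

0.5287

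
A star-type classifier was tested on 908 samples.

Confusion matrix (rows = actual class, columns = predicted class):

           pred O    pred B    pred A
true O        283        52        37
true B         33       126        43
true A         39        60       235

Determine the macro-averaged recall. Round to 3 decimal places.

0.696

Per-class recall (TP/(TP+FN)):
  O: TP=283, FN=52+37=89 → 283/372 = 0.7608
  B: TP=126, FN=33+43=76 → 126/202 = 0.6238
  A: TP=235, FN=39+60=99 → 235/334 = 0.7036
Macro-recall = mean = (0.7608 + 0.6238 + 0.7036) / 3 = 0.696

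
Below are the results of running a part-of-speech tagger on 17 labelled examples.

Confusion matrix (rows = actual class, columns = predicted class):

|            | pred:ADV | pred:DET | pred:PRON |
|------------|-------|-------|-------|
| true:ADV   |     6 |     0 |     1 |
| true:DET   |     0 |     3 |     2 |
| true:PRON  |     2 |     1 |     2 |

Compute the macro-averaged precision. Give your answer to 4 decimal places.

Per-class precision (TP/(TP+FP)):
  ADV: TP=6, FP=0+2=2 → 6/8 = 0.75000
  DET: TP=3, FP=0+1=1 → 3/4 = 0.75000
  PRON: TP=2, FP=1+2=3 → 2/5 = 0.40000
Macro-precision = mean = (0.75000 + 0.75000 + 0.40000) / 3 = 0.6333

0.6333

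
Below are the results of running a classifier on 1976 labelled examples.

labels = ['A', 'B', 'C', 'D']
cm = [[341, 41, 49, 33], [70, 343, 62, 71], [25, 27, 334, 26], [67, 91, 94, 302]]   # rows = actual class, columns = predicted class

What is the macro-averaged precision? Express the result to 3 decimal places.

0.670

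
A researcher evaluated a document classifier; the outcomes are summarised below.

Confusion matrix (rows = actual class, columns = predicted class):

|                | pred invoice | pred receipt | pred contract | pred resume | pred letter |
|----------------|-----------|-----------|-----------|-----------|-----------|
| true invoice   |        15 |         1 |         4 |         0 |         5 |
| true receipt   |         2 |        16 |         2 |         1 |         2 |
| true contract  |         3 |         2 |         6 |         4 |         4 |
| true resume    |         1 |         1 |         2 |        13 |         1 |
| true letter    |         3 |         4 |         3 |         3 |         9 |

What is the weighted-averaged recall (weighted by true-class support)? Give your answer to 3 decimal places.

Per-class recall (TP/(TP+FN)):
  invoice: TP=15, FN=1+4+0+5=10 → 15/25 = 0.6000
  receipt: TP=16, FN=2+2+1+2=7 → 16/23 = 0.6957
  contract: TP=6, FN=3+2+4+4=13 → 6/19 = 0.3158
  resume: TP=13, FN=1+1+2+1=5 → 13/18 = 0.7222
  letter: TP=9, FN=3+4+3+3=13 → 9/22 = 0.4091
Weighted-recall = Σ (supportᵢ/N)·recallᵢ with N=107: (25/107)·0.6000 + (23/107)·0.6957 + (19/107)·0.3158 + (18/107)·0.7222 + (22/107)·0.4091 = 0.551

0.551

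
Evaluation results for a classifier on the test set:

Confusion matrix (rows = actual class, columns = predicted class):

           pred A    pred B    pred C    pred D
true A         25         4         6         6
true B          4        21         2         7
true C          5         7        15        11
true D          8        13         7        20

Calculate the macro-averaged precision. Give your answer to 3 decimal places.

0.504

Per-class precision (TP/(TP+FP)):
  A: TP=25, FP=4+5+8=17 → 25/42 = 0.5952
  B: TP=21, FP=4+7+13=24 → 21/45 = 0.4667
  C: TP=15, FP=6+2+7=15 → 15/30 = 0.5000
  D: TP=20, FP=6+7+11=24 → 20/44 = 0.4545
Macro-precision = mean = (0.5952 + 0.4667 + 0.5000 + 0.4545) / 4 = 0.504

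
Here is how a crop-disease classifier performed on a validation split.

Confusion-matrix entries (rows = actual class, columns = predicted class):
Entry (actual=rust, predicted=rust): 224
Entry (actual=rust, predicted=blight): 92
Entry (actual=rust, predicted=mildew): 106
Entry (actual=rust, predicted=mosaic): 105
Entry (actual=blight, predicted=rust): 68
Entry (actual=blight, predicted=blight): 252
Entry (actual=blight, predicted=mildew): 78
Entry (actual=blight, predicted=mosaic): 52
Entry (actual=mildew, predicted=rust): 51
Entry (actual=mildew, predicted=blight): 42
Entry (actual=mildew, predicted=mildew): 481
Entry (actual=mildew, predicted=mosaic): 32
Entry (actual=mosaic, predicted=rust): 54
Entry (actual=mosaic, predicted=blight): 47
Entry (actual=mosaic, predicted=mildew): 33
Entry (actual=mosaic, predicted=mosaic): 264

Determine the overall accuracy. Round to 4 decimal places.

0.6164

Accuracy = trace / total = (224+252+481+264=1221) / 1981 = 1221/1981 = 0.6164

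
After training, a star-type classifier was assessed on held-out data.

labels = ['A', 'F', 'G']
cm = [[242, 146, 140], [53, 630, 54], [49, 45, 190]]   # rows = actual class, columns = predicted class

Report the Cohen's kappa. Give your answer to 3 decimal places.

0.498

Observed agreement pₒ = trace/N = 1062/1549 = 0.6856
Expected agreement pₑ = Σ (rowᵢ·colᵢ)/N² = (528·344 + 737·821 + 284·384)/1549² = 0.3733
κ = (pₒ − pₑ)/(1 − pₑ) = (0.6856 − 0.3733)/(1 − 0.3733) = 0.498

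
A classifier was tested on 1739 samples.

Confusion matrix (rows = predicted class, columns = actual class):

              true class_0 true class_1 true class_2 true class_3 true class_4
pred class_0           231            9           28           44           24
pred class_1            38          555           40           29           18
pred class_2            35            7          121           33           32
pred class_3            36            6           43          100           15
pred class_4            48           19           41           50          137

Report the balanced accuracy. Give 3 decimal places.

Balanced accuracy = mean of per-class recall.
  class_0: recall = 231/388 = 0.5954
  class_1: recall = 555/596 = 0.9312
  class_2: recall = 121/273 = 0.4432
  class_3: recall = 100/256 = 0.3906
  class_4: recall = 137/226 = 0.6062
Mean = (0.5954 + 0.9312 + 0.4432 + 0.3906 + 0.6062) / 5 = 0.593

0.593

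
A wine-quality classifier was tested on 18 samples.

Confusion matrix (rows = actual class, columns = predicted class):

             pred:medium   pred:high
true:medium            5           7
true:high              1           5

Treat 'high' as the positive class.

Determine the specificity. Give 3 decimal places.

Specificity = TN/(TN+FP) = 5/(5+7) = 0.417

0.417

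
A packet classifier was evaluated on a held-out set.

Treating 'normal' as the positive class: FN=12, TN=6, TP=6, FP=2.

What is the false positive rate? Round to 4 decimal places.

FPR = FP/(FP+TN) = 2/(2+6) = 0.2500

0.2500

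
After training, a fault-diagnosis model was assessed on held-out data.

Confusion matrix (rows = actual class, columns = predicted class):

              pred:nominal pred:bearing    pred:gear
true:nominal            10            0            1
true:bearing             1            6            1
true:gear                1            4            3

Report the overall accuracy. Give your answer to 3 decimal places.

Accuracy = trace / total = (10+6+3=19) / 27 = 19/27 = 0.704

0.704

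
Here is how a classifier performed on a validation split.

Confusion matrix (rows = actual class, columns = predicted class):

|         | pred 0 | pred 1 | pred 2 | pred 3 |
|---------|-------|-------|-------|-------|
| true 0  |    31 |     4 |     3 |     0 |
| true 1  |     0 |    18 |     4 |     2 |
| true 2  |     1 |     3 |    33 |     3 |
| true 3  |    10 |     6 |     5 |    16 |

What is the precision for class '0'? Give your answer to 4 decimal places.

precision = TP/(TP+FP).
0: TP=31, FP=0+1+10=11 → 31/42 = 0.73810

0.7381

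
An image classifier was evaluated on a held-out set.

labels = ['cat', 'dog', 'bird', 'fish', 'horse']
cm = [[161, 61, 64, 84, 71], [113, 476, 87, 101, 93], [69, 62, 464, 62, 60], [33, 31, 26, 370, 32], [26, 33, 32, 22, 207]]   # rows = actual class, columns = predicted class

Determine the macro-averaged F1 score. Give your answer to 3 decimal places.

0.571

Per-class F1 score (2·TP/(2·TP+FP+FN)):
  cat: TP=161, FP=113+69+33+26=241, FN=61+64+84+71=280 → 322/843 = 0.3820
  dog: TP=476, FP=61+62+31+33=187, FN=113+87+101+93=394 → 952/1533 = 0.6210
  bird: TP=464, FP=64+87+26+32=209, FN=69+62+62+60=253 → 928/1390 = 0.6676
  fish: TP=370, FP=84+101+62+22=269, FN=33+31+26+32=122 → 740/1131 = 0.6543
  horse: TP=207, FP=71+93+60+32=256, FN=26+33+32+22=113 → 414/783 = 0.5287
Macro-F1 score = mean = (0.3820 + 0.6210 + 0.6676 + 0.6543 + 0.5287) / 5 = 0.571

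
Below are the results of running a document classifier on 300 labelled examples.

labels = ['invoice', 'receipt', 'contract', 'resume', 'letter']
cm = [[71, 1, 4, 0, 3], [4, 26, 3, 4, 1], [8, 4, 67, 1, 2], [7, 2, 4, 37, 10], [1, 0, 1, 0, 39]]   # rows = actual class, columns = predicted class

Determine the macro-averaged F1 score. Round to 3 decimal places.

0.788

Per-class F1 score (2·TP/(2·TP+FP+FN)):
  invoice: TP=71, FP=4+8+7+1=20, FN=1+4+0+3=8 → 142/170 = 0.8353
  receipt: TP=26, FP=1+4+2+0=7, FN=4+3+4+1=12 → 52/71 = 0.7324
  contract: TP=67, FP=4+3+4+1=12, FN=8+4+1+2=15 → 134/161 = 0.8323
  resume: TP=37, FP=0+4+1+0=5, FN=7+2+4+10=23 → 74/102 = 0.7255
  letter: TP=39, FP=3+1+2+10=16, FN=1+0+1+0=2 → 78/96 = 0.8125
Macro-F1 score = mean = (0.8353 + 0.7324 + 0.8323 + 0.7255 + 0.8125) / 5 = 0.788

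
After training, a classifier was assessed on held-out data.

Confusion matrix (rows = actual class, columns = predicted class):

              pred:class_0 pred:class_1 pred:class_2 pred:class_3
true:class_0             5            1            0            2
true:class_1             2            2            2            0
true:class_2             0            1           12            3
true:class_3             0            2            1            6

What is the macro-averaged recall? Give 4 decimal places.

0.5938

Per-class recall (TP/(TP+FN)):
  class_0: TP=5, FN=1+0+2=3 → 5/8 = 0.62500
  class_1: TP=2, FN=2+2+0=4 → 2/6 = 0.33333
  class_2: TP=12, FN=0+1+3=4 → 12/16 = 0.75000
  class_3: TP=6, FN=0+2+1=3 → 6/9 = 0.66667
Macro-recall = mean = (0.62500 + 0.33333 + 0.75000 + 0.66667) / 4 = 0.5938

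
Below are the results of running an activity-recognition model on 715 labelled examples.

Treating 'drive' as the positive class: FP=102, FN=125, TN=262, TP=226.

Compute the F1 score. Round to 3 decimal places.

Precision = TP/(TP+FP) = 226/328 = 0.6890
Recall = TP/(TP+FN) = 226/351 = 0.6439
F1 = 2·TP/(2·TP+FP+FN) = 452/679 = 0.666

0.666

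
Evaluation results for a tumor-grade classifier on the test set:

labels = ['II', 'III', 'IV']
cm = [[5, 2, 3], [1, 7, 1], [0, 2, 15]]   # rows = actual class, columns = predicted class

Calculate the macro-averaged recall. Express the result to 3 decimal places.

Per-class recall (TP/(TP+FN)):
  II: TP=5, FN=2+3=5 → 5/10 = 0.5000
  III: TP=7, FN=1+1=2 → 7/9 = 0.7778
  IV: TP=15, FN=0+2=2 → 15/17 = 0.8824
Macro-recall = mean = (0.5000 + 0.7778 + 0.8824) / 3 = 0.720

0.720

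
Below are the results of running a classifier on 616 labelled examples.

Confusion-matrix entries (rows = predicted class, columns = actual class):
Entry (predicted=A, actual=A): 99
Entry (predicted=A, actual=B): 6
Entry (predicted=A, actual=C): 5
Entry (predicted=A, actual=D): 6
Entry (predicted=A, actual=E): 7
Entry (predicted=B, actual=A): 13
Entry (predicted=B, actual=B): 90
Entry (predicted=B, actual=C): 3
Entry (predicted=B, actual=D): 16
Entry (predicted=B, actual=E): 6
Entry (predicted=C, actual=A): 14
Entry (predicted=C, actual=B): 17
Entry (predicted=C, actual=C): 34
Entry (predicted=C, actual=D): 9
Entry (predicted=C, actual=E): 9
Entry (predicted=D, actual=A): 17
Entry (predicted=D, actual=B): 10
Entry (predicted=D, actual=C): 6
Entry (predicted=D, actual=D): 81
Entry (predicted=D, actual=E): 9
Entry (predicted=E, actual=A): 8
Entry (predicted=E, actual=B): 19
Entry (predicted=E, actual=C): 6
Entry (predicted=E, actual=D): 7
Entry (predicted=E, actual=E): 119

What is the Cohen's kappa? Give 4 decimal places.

0.6034

Observed agreement pₒ = trace/N = 423/616 = 0.68669
Expected agreement pₑ = Σ (rowᵢ·colᵢ)/N² = (151·123 + 142·128 + 54·83 + 119·123 + 150·159)/616² = 0.21008
κ = (pₒ − pₑ)/(1 − pₑ) = (0.68669 − 0.21008)/(1 − 0.21008) = 0.6034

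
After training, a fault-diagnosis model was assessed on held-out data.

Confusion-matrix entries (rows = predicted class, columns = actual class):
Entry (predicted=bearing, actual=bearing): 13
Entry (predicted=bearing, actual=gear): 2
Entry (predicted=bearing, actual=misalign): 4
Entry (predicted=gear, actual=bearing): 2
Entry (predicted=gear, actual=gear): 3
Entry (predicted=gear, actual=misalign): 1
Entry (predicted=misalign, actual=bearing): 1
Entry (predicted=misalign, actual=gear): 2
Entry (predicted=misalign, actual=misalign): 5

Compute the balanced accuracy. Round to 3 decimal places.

Balanced accuracy = mean of per-class recall.
  bearing: recall = 13/16 = 0.8125
  gear: recall = 3/7 = 0.4286
  misalign: recall = 5/10 = 0.5000
Mean = (0.8125 + 0.4286 + 0.5000) / 3 = 0.580

0.580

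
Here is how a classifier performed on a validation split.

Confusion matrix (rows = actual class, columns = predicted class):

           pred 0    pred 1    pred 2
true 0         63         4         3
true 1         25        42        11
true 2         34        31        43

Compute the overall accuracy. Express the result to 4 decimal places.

Accuracy = trace / total = (63+42+43=148) / 256 = 148/256 = 0.5781

0.5781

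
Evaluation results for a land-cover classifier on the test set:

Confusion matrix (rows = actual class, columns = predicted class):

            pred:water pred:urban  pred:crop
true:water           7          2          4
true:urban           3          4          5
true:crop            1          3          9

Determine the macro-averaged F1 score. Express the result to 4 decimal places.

0.5150

Per-class F1 score (2·TP/(2·TP+FP+FN)):
  water: TP=7, FP=3+1=4, FN=2+4=6 → 14/24 = 0.58333
  urban: TP=4, FP=2+3=5, FN=3+5=8 → 8/21 = 0.38095
  crop: TP=9, FP=4+5=9, FN=1+3=4 → 18/31 = 0.58065
Macro-F1 score = mean = (0.58333 + 0.38095 + 0.58065) / 3 = 0.5150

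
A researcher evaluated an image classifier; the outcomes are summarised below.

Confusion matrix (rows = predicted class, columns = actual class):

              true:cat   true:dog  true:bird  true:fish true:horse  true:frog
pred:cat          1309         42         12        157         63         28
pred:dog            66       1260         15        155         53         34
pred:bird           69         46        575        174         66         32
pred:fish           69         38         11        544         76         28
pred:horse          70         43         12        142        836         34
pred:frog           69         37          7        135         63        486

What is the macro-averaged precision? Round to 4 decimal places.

Per-class precision (TP/(TP+FP)):
  cat: TP=1309, FP=42+12+157+63+28=302 → 1309/1611 = 0.81254
  dog: TP=1260, FP=66+15+155+53+34=323 → 1260/1583 = 0.79596
  bird: TP=575, FP=69+46+174+66+32=387 → 575/962 = 0.59771
  fish: TP=544, FP=69+38+11+76+28=222 → 544/766 = 0.71018
  horse: TP=836, FP=70+43+12+142+34=301 → 836/1137 = 0.73527
  frog: TP=486, FP=69+37+7+135+63=311 → 486/797 = 0.60979
Macro-precision = mean = (0.81254 + 0.79596 + 0.59771 + 0.71018 + 0.73527 + 0.60979) / 6 = 0.7102

0.7102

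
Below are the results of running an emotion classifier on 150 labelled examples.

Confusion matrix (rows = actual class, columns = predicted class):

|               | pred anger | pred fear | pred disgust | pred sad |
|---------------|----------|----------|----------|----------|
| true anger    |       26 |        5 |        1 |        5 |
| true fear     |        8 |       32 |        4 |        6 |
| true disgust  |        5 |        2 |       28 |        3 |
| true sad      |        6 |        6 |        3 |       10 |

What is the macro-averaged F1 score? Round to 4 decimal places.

Per-class F1 score (2·TP/(2·TP+FP+FN)):
  anger: TP=26, FP=8+5+6=19, FN=5+1+5=11 → 52/82 = 0.63415
  fear: TP=32, FP=5+2+6=13, FN=8+4+6=18 → 64/95 = 0.67368
  disgust: TP=28, FP=1+4+3=8, FN=5+2+3=10 → 56/74 = 0.75676
  sad: TP=10, FP=5+6+3=14, FN=6+6+3=15 → 20/49 = 0.40816
Macro-F1 score = mean = (0.63415 + 0.67368 + 0.75676 + 0.40816) / 4 = 0.6182

0.6182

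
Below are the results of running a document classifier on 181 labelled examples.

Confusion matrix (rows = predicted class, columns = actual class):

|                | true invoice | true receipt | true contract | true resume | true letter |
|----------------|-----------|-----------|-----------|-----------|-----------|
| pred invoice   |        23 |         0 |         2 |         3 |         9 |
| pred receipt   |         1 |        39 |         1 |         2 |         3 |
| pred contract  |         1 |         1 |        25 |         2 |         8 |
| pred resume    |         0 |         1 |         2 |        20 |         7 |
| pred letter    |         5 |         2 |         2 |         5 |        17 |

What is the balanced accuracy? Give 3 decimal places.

Balanced accuracy = mean of per-class recall.
  invoice: recall = 23/30 = 0.7667
  receipt: recall = 39/43 = 0.9070
  contract: recall = 25/32 = 0.7813
  resume: recall = 20/32 = 0.6250
  letter: recall = 17/44 = 0.3864
Mean = (0.7667 + 0.9070 + 0.7813 + 0.6250 + 0.3864) / 5 = 0.693

0.693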